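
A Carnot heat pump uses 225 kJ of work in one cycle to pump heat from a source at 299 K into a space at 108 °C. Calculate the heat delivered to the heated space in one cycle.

T_H = 108 °C → 108 + 273.15 = 381.15 K.
COP_HP = T_H/(T_H − T_C) = 381.15/82.15 = 4.6397.
Q_H = COP_HP · W = 4.6397 × 225 = 1040 kJ.

Q_H ≈ 1040 kJ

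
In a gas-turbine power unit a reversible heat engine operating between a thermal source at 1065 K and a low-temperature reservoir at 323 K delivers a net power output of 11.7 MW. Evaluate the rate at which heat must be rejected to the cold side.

Q̇_C ≈ 5.093 MW

Since the cycle is reversible, η = 1 − T_C/T_H = 1 − 323.00/1065.00 = 0.6967.
Since Q_C/Q_H = T_C/T_H and Q_H = W/η, Q_C = W·T_C/(T_H − T_C) = 11.7 × 323.00/742.00 = 5.093 MW.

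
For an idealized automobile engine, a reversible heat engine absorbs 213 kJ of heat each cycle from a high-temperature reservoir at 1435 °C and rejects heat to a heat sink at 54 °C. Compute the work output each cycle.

W ≈ 172 kJ

T_H = 1435 °C → 1435 + 273.15 = 1708.15 K.
T_C = 54 °C → 54 + 273.15 = 327.15 K.
The Carnot efficiency is η = 1 − T_C/T_H = 1 − 327.15/1708.15 = 0.8085.
W = η·Q_H = 0.8085 × 213 = 172 kJ.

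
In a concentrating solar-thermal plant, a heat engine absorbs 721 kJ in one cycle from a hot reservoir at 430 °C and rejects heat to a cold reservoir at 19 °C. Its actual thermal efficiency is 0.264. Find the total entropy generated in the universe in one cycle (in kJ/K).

T_H = 430 °C → 430 + 273.15 = 703.15 K.
T_C = 19 °C → 19 + 273.15 = 292.15 K.
W = η·Q_H = 0.264 × 721 = 190.3 kJ, so Q_C = Q_H − W = 530.7 kJ.
Reservoir entropy changes: ΔS_H = −Q_H/T_H = −721/703.15 = -1.025 kJ/K and ΔS_C = +Q_C/T_C = 530.7/292.15 = 1.816 kJ/K.
ΔS_univ = −Q_H/T_H + Q_C/T_C = 0.791 kJ/K (> 0, since η = 0.264 < η_Carnot = 0.585).

ΔS_univ ≈ 0.791 kJ/K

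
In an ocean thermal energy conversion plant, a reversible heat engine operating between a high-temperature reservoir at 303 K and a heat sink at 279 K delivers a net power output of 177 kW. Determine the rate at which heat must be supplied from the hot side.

Carnot efficiency: η = 1 − T_C/T_H = 1 − 279.00/303.00 = 0.0792.
Q_H = W/η = 177/0.0792 = 2235 kW.

Q̇_H ≈ 2235 kW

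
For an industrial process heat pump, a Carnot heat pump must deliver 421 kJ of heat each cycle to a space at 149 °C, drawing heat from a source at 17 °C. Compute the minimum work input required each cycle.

T_H = 149 °C → 149 + 273.15 = 422.15 K.
T_C = 17 °C → 17 + 273.15 = 290.15 K.
Reversible heating COP: COP_HP = T_H/(T_H − T_C) = 422.15/132.00 = 3.1981.
W = Q_H/COP_HP = 421/3.1981 = 131.6 kJ.

W_in ≈ 131.6 kJ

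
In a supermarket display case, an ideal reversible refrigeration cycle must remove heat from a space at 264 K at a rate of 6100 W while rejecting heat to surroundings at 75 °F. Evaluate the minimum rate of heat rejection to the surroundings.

T_H = 75 °F → (75 − 32) × 5/9 = 23.89 °C = 297.04 K.
For a reversible cycle Q_H/Q_C = T_H/T_C, so Q_H = Q_C·T_H/T_C = 6100 × 297.04/264.00 = 6860 W.

Q̇_H ≈ 6860 W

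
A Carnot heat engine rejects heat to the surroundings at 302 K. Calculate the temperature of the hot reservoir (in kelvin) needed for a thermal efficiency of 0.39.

T_H ≈ 495 K

From η = 1 − T_C/T_H, solving for T_H gives T_H = T_C/(1 − η) = 302.00/(1 − 0.39) = 495 K.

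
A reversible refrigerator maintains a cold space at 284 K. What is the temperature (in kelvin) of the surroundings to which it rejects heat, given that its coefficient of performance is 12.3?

T_H ≈ 307 K

COP_R = T_C/(T_H − T_C) ⇒ T_H = T_C·(1 + 1/COP_R) = 284.00 × (1 + 1/12.3) = 307 K.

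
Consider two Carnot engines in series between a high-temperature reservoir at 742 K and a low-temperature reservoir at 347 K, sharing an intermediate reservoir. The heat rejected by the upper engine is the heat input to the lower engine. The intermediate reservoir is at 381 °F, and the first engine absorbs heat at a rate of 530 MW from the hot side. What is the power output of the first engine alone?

Ẇ₁ ≈ 196.4 MW

T_m = 381 °F → (381 − 32) × 5/9 = 193.89 °C = 467.04 K.
First-stage efficiency η₁ = 1 − T_m/T_H = 1 − 467.04/742.00 = 0.3706.
W₁ = η₁·Q_H = 0.3706 × 530 = 196.4 MW.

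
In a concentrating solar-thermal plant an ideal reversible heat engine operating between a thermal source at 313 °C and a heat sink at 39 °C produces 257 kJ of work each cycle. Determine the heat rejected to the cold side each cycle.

Q_C ≈ 292.8 kJ

T_H = 313 °C → 313 + 273.15 = 586.15 K.
T_C = 39 °C → 39 + 273.15 = 312.15 K.
The Carnot efficiency is η = 1 − T_C/T_H = 1 − 312.15/586.15 = 0.4675.
Since Q_C/Q_H = T_C/T_H and Q_H = W/η, Q_C = W·T_C/(T_H − T_C) = 257 × 312.15/274.00 = 292.8 kJ.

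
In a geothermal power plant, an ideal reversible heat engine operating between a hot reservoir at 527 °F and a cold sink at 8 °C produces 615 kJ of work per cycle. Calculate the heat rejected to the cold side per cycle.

T_H = 527 °F → (527 − 32) × 5/9 = 275.00 °C = 548.15 K.
T_C = 8 °C → 8 + 273.15 = 281.15 K.
Since the cycle is reversible, η = 1 − T_C/T_H = 1 − 281.15/548.15 = 0.4871.
Since Q_C/Q_H = T_C/T_H and Q_H = W/η, Q_C = W·T_C/(T_H − T_C) = 615 × 281.15/267.00 = 648 kJ.

Q_C ≈ 648 kJ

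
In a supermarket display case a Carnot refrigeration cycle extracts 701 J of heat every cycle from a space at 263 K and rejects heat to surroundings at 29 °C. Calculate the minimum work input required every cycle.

W_in ≈ 104 J

T_H = 29 °C → 29 + 273.15 = 302.15 K.
The reversible coefficient of performance is COP_R = T_C/(T_H − T_C) = 263.00/39.15 = 6.7178.
W = Q_C/COP_R = 701/6.7178 = 104 J.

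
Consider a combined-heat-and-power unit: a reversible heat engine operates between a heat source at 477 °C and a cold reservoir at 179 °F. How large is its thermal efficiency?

η ≈ 0.527

T_H = 477 °C → 477 + 273.15 = 750.15 K.
T_C = 179 °F → (179 − 32) × 5/9 = 81.67 °C = 354.82 K.
Since the cycle is reversible, η = 1 − T_C/T_H = 1 − 354.82/750.15 = 0.527.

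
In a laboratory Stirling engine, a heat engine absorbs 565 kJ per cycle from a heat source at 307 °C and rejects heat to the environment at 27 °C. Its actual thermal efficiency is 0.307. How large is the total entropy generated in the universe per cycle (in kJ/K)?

T_H = 307 °C → 307 + 273.15 = 580.15 K.
T_C = 27 °C → 27 + 273.15 = 300.15 K.
W = η·Q_H = 0.307 × 565 = 173.5 kJ, so Q_C = Q_H − W = 391.5 kJ.
Entropy balance on the reservoirs: −Q_H/T_H = -0.9739 kJ/K, +Q_C/T_C = 1.304 kJ/K.
ΔS_univ = −Q_H/T_H + Q_C/T_C = 0.331 kJ/K (> 0, since η = 0.307 < η_Carnot = 0.483).

ΔS_univ ≈ 0.331 kJ/K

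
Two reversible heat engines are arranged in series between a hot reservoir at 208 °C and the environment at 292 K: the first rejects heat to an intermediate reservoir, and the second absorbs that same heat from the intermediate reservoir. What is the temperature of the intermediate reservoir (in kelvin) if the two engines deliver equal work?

T_H = 208 °C → 208 + 273.15 = 481.15 K.
For reversible stages Q_m = Q_H·(T_m/T_H). Setting W₁ = Q_H(1 − T_m/T_H) equal to W₂ = Q_m(1 − T_C/T_m) = Q_H·(T_m − T_C)/T_H gives T_H − T_m = T_m − T_C, so T_m = (T_H + T_C)/2 = (481.15 + 292.00)/2 = 387 K.

T_m ≈ 387 K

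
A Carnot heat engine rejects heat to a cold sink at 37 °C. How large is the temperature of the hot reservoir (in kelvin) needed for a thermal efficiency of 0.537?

T_H ≈ 670 K

T_C = 37 °C → 37 + 273.15 = 310.15 K.
From η = 1 − T_C/T_H, solving for T_H gives T_H = T_C/(1 − η) = 310.15/(1 − 0.537) = 670 K.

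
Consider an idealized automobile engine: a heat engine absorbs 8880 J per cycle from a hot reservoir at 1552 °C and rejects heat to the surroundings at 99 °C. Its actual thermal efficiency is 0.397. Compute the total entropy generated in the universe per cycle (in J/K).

T_H = 1552 °C → 1552 + 273.15 = 1825.15 K.
T_C = 99 °C → 99 + 273.15 = 372.15 K.
W = η·Q_H = 0.397 × 8880 = 3525 J, so Q_C = Q_H − W = 5355 J.
Entropy balance on the reservoirs: −Q_H/T_H = -4.865 J/K, +Q_C/T_C = 14.39 J/K.
ΔS_univ = −Q_H/T_H + Q_C/T_C = 9.523 J/K (> 0, since η = 0.397 < η_Carnot = 0.796).

ΔS_univ ≈ 9.523 J/K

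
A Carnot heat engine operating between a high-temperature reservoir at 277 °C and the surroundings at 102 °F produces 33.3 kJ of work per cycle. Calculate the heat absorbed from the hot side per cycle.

T_H = 277 °C → 277 + 273.15 = 550.15 K.
T_C = 102 °F → (102 − 32) × 5/9 = 38.89 °C = 312.04 K.
The Carnot efficiency is η = 1 − T_C/T_H = 1 − 312.04/550.15 = 0.4328.
Q_H = W/η = 33.3/0.4328 = 76.9 kJ.

Q_H ≈ 76.9 kJ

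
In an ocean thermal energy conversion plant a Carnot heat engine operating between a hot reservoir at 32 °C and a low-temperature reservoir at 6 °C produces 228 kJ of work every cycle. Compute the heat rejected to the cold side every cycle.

Q_C ≈ 2448 kJ

T_H = 32 °C → 32 + 273.15 = 305.15 K.
T_C = 6 °C → 6 + 273.15 = 279.15 K.
η_rev = 1 − T_C/T_H = 1 − 279.15/305.15 = 0.0852.
Since Q_C/Q_H = T_C/T_H and Q_H = W/η, Q_C = W·T_C/(T_H − T_C) = 228 × 279.15/26.00 = 2448 kJ.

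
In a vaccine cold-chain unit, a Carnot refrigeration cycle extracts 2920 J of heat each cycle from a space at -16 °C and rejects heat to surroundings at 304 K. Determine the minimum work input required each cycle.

T_C = -16 °C → -16 + 273.15 = 257.15 K.
COP_R = T_C/(T_H − T_C) = 257.15/46.85 = 5.4888.
W = Q_C/COP_R = 2920/5.4888 = 532 J.

W_in ≈ 532 J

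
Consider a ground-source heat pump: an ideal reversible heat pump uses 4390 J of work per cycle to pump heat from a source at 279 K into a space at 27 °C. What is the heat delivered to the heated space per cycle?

Q_H ≈ 62300 J

T_H = 27 °C → 27 + 273.15 = 300.15 K.
The Carnot heat-pump COP is COP_HP = T_H/(T_H − T_C) = 300.15/21.15 = 14.1915.
Q_H = COP_HP · W = 14.1915 × 4390 = 62300 J.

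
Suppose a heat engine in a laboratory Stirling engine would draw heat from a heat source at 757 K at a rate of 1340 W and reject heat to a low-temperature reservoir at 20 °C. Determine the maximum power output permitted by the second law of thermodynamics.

T_C = 20 °C → 20 + 273.15 = 293.15 K.
The second-law ceiling is the Carnot efficiency, η_max = 1 − T_C/T_H = 1 − 293.15/757.00 = 0.6127.
W_max = η_max · Q_H = 0.6127 × 1340 = 821 W.

Ẇ_max ≈ 821 W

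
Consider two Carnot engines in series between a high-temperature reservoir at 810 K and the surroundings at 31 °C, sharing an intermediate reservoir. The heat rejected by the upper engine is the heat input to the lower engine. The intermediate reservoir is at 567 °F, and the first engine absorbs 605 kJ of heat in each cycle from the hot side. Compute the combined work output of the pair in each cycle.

W_total ≈ 378 kJ

T_C = 31 °C → 31 + 273.15 = 304.15 K.
Two reversible stages in series are equivalent to a single Carnot engine between T_H and T_C, so η_total = 1 − T_C/T_H = 1 − 304.15/810.00 = 0.6245.
W_total = η_total · Q_H = 0.6245 × 605 = 378 kJ.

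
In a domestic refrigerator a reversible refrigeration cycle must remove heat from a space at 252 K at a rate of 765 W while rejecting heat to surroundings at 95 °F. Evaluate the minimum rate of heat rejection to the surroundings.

T_H = 95 °F → (95 − 32) × 5/9 = 35.00 °C = 308.15 K.
For a reversible cycle Q_H/Q_C = T_H/T_C, so Q_H = Q_C·T_H/T_C = 765 × 308.15/252.00 = 935.5 W.

Q̇_H ≈ 935.5 W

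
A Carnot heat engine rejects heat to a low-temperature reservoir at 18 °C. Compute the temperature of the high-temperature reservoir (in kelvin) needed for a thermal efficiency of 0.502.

T_H ≈ 585 K

T_C = 18 °C → 18 + 273.15 = 291.15 K.
From η = 1 − T_C/T_H, solving for T_H gives T_H = T_C/(1 − η) = 291.15/(1 − 0.502) = 585 K.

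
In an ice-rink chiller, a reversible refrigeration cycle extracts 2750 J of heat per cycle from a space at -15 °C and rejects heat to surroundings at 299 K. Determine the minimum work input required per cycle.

T_C = -15 °C → -15 + 273.15 = 258.15 K.
For a reversible refrigerator, COP_R = T_C/(T_H − T_C) = 258.15/40.85 = 6.3195.
W = Q_C/COP_R = 2750/6.3195 = 435 J.

W_in ≈ 435 J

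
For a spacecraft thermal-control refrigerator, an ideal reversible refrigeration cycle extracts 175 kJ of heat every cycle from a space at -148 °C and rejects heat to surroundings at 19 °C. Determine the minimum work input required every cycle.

T_H = 19 °C → 19 + 273.15 = 292.15 K.
T_C = -148 °C → -148 + 273.15 = 125.15 K.
COP_R = T_C/(T_H − T_C) = 125.15/167.00 = 0.7494.
W = Q_C/COP_R = 175/0.7494 = 234 kJ.

W_in ≈ 234 kJ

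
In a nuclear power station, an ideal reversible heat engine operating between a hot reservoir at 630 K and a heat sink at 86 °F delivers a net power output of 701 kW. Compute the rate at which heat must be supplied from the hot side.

T_C = 86 °F → (86 − 32) × 5/9 = 30.00 °C = 303.15 K.
The Carnot efficiency is η = 1 − T_C/T_H = 1 − 303.15/630.00 = 0.5188.
Q_H = W/η = 701/0.5188 = 1350 kW.

Q̇_H ≈ 1350 kW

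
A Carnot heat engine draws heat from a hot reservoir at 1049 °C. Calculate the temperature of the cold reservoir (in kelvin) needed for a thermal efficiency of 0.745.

T_C ≈ 337.1 K

T_H = 1049 °C → 1049 + 273.15 = 1322.15 K.
From η = 1 − T_C/T_H, T_C = T_H·(1 − η) = 1322.15 × (1 − 0.745) = 337.1 K.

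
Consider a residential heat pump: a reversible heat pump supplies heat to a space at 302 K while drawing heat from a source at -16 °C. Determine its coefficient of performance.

COP_HP ≈ 6.73

T_C = -16 °C → -16 + 273.15 = 257.15 K.
COP_HP = T_H/(T_H − T_C) = 302.00/(302.00 − 257.15) = 6.73.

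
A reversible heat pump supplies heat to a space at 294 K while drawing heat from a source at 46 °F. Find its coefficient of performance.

T_C = 46 °F → (46 − 32) × 5/9 = 7.78 °C = 280.93 K.
For a reversible heat pump, COP_HP = T_H/(T_H − T_C) = 294.00/(294.00 − 280.93) = 22.49.

COP_HP ≈ 22.49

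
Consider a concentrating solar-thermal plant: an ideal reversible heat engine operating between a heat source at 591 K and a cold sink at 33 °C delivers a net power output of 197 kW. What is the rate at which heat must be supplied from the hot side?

T_C = 33 °C → 33 + 273.15 = 306.15 K.
The Carnot efficiency is η = 1 − T_C/T_H = 1 − 306.15/591.00 = 0.4820.
Q_H = W/η = 197/0.4820 = 409 kW.

Q̇_H ≈ 409 kW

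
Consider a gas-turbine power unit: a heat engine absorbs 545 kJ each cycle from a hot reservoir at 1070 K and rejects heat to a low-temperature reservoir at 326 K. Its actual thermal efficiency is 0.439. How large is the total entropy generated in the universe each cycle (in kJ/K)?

W = η·Q_H = 0.439 × 545 = 239.3 kJ, so Q_C = Q_H − W = 305.7 kJ.
Entropy balance on the reservoirs: −Q_H/T_H = -0.5093 kJ/K, +Q_C/T_C = 0.9379 kJ/K.
ΔS_univ = −Q_H/T_H + Q_C/T_C = 0.4285 kJ/K (> 0, since η = 0.439 < η_Carnot = 0.695).

ΔS_univ ≈ 0.4285 kJ/K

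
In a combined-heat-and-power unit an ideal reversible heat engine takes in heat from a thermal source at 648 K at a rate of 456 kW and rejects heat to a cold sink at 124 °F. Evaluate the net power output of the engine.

Ẇ ≈ 228 kW

T_C = 124 °F → (124 − 32) × 5/9 = 51.11 °C = 324.26 K.
The Carnot efficiency is η = 1 − T_C/T_H = 1 − 324.26/648.00 = 0.4996.
W = η·Q_H = 0.4996 × 456 = 228 kW.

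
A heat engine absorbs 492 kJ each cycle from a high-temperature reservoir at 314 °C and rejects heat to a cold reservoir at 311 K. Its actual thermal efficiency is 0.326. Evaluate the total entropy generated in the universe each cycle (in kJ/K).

ΔS_univ ≈ 0.228 kJ/K

T_H = 314 °C → 314 + 273.15 = 587.15 K.
W = η·Q_H = 0.326 × 492 = 160.4 kJ, so Q_C = Q_H − W = 331.6 kJ.
The hot reservoir loses entropy Q_H/T_H = 492/587.15 = 0.8379 kJ/K; the cold reservoir gains Q_C/T_C = 331.6/311.00 = 1.066 kJ/K.
ΔS_univ = −Q_H/T_H + Q_C/T_C = 0.228 kJ/K (> 0, since η = 0.326 < η_Carnot = 0.470).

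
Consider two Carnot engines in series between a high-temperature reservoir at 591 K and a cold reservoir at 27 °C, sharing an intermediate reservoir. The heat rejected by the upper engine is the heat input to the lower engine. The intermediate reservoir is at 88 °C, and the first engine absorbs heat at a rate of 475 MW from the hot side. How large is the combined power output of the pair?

Ẇ_total ≈ 233.8 MW

T_C = 27 °C → 27 + 273.15 = 300.15 K.
Two reversible stages in series are equivalent to a single Carnot engine between T_H and T_C, so η_total = 1 − T_C/T_H = 1 − 300.15/591.00 = 0.4921.
W_total = η_total · Q_H = 0.4921 × 475 = 233.8 MW.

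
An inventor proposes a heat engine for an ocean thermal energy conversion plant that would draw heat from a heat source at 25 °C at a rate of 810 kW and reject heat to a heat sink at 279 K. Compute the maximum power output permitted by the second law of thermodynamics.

Ẇ_max ≈ 52.0 kW

T_H = 25 °C → 25 + 273.15 = 298.15 K.
The upper bound on efficiency is η_max = 1 − T_C/T_H = 1 − 279.00/298.15 = 0.0642.
W_max = η_max · Q_H = 0.0642 × 810 = 52.0 kW.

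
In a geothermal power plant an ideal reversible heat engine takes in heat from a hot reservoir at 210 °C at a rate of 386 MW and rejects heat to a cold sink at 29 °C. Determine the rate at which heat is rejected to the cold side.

T_H = 210 °C → 210 + 273.15 = 483.15 K.
T_C = 29 °C → 29 + 273.15 = 302.15 K.
The Carnot efficiency is η = 1 − T_C/T_H = 1 − 302.15/483.15 = 0.3746.
For a reversible cycle Q_C/Q_H = T_C/T_H, so Q_C = 386 × 302.15/483.15 = 241 MW.

Q̇_C ≈ 241 MW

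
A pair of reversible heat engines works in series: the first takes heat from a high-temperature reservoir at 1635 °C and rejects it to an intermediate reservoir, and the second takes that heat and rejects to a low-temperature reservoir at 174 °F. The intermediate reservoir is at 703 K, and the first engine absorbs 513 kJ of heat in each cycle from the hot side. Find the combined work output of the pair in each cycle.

W_total ≈ 418 kJ

T_H = 1635 °C → 1635 + 273.15 = 1908.15 K.
T_C = 174 °F → (174 − 32) × 5/9 = 78.89 °C = 352.04 K.
Two reversible stages in series are equivalent to a single Carnot engine between T_H and T_C, so η_total = 1 − T_C/T_H = 1 − 352.04/1908.15 = 0.8155.
W_total = η_total · Q_H = 0.8155 × 513 = 418 kJ.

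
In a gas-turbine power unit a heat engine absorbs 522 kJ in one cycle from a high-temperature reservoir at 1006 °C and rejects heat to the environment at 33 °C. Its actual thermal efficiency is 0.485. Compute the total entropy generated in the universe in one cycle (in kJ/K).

ΔS_univ ≈ 0.4700 kJ/K

T_H = 1006 °C → 1006 + 273.15 = 1279.15 K.
T_C = 33 °C → 33 + 273.15 = 306.15 K.
W = η·Q_H = 0.485 × 522 = 253.2 kJ, so Q_C = Q_H − W = 268.8 kJ.
Entropy balance on the reservoirs: −Q_H/T_H = -0.4081 kJ/K, +Q_C/T_C = 0.8781 kJ/K.
ΔS_univ = −Q_H/T_H + Q_C/T_C = 0.4700 kJ/K (> 0, since η = 0.485 < η_Carnot = 0.761).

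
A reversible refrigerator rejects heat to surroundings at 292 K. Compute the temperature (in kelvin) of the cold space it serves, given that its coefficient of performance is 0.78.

T_C ≈ 128.0 K

COP_R = T_C/(T_H − T_C) ⇒ T_C = T_H·COP_R/(1 + COP_R) = 292.00 × 0.78/(1 + 0.78) = 128.0 K.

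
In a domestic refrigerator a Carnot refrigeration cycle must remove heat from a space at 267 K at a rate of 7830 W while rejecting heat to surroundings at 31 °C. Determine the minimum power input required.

T_H = 31 °C → 31 + 273.15 = 304.15 K.
COP_R = T_C/(T_H − T_C) = 267.00/37.15 = 7.1871.
W = Q_C/COP_R = 7830/7.1871 = 1090 W.

Ẇ_in ≈ 1090 W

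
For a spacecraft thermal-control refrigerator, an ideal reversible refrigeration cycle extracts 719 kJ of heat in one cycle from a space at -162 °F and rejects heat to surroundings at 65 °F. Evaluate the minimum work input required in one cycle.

T_H = 65 °F → (65 − 32) × 5/9 = 18.33 °C = 291.48 K.
T_C = -162 °F → (-162 − 32) × 5/9 = -107.78 °C = 165.37 K.
For a reversible refrigerator, COP_R = T_C/(T_H − T_C) = 165.37/126.11 = 1.3113.
W = Q_C/COP_R = 719/1.3113 = 548 kJ.

W_in ≈ 548 kJ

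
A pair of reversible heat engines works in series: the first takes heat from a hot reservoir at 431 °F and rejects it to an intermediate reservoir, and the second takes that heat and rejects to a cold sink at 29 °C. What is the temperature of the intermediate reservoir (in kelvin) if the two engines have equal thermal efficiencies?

T_m ≈ 386.7 K

T_H = 431 °F → (431 − 32) × 5/9 = 221.67 °C = 494.82 K.
T_C = 29 °C → 29 + 273.15 = 302.15 K.
Equal efficiencies require 1 − T_m/T_H = 1 − T_C/T_m, i.e. T_m/T_H = T_C/T_m, so T_m = √(T_H·T_C) = √(494.82 × 302.15) = 386.7 K.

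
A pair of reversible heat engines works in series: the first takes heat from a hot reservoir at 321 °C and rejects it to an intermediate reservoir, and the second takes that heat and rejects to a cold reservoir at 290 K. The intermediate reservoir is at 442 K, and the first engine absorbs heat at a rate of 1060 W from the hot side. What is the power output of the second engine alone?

Ẇ₂ ≈ 271 W

T_H = 321 °C → 321 + 273.15 = 594.15 K.
Heat entering the second stage: Q_m = Q_H·(T_m/T_H) = 1060 × 442.00/594.15 = 789 W.
Second-stage efficiency η₂ = 1 − T_C/T_m = 1 − 290.00/442.00 = 0.3439, so W₂ = η₂·Q_m = 271 W.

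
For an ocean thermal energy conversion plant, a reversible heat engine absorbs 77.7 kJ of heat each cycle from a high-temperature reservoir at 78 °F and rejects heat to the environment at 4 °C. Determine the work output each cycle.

T_H = 78 °F → (78 − 32) × 5/9 = 25.56 °C = 298.71 K.
T_C = 4 °C → 4 + 273.15 = 277.15 K.
For a reversible engine, η = 1 − T_C/T_H = 1 − 277.15/298.71 = 0.0722.
W = η·Q_H = 0.0722 × 77.7 = 5.607 kJ.

W ≈ 5.607 kJ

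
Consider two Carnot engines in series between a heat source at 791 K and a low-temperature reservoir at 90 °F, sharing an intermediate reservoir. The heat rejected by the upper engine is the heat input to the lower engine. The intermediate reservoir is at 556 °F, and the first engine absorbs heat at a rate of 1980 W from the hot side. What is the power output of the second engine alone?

T_C = 90 °F → (90 − 32) × 5/9 = 32.22 °C = 305.37 K.
T_m = 556 °F → (556 − 32) × 5/9 = 291.11 °C = 564.26 K.
Heat entering the second stage: Q_m = Q_H·(T_m/T_H) = 1980 × 564.26/791.00 = 1410 W.
Second-stage efficiency η₂ = 1 − T_C/T_m = 1 − 305.37/564.26 = 0.4588, so W₂ = η₂·Q_m = 648 W.

Ẇ₂ ≈ 648 W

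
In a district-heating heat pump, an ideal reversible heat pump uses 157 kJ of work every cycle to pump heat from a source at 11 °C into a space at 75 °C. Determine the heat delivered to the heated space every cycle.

T_H = 75 °C → 75 + 273.15 = 348.15 K.
T_C = 11 °C → 11 + 273.15 = 284.15 K.
COP_HP = T_H/(T_H − T_C) = 348.15/64.00 = 5.4398.
Q_H = COP_HP · W = 5.4398 × 157 = 854 kJ.

Q_H ≈ 854 kJ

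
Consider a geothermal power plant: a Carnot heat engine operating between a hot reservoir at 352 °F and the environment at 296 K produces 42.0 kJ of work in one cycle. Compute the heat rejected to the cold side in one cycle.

Q_C ≈ 80.2 kJ

T_H = 352 °F → (352 − 32) × 5/9 = 177.78 °C = 450.93 K.
For a reversible engine, η = 1 − T_C/T_H = 1 − 296.00/450.93 = 0.3436.
Since Q_C/Q_H = T_C/T_H and Q_H = W/η, Q_C = W·T_C/(T_H − T_C) = 42.0 × 296.00/154.93 = 80.2 kJ.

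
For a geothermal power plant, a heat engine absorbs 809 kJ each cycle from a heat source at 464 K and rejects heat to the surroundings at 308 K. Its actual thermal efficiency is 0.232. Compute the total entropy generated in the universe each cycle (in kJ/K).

ΔS_univ ≈ 0.2737 kJ/K

W = η·Q_H = 0.232 × 809 = 187.7 kJ, so Q_C = Q_H − W = 621.3 kJ.
The hot reservoir loses entropy Q_H/T_H = 809/464.00 = 1.744 kJ/K; the cold reservoir gains Q_C/T_C = 621.3/308.00 = 2.017 kJ/K.
ΔS_univ = −Q_H/T_H + Q_C/T_C = 0.2737 kJ/K (> 0, since η = 0.232 < η_Carnot = 0.336).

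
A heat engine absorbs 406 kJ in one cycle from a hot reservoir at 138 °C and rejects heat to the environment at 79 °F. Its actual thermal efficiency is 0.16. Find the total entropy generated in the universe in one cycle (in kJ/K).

T_H = 138 °C → 138 + 273.15 = 411.15 K.
T_C = 79 °F → (79 − 32) × 5/9 = 26.11 °C = 299.26 K.
W = η·Q_H = 0.16 × 406 = 64.96 kJ, so Q_C = Q_H − W = 341.0 kJ.
Entropy balance on the reservoirs: −Q_H/T_H = -0.9875 kJ/K, +Q_C/T_C = 1.140 kJ/K.
ΔS_univ = −Q_H/T_H + Q_C/T_C = 0.1521 kJ/K (> 0, since η = 0.16 < η_Carnot = 0.272).

ΔS_univ ≈ 0.1521 kJ/K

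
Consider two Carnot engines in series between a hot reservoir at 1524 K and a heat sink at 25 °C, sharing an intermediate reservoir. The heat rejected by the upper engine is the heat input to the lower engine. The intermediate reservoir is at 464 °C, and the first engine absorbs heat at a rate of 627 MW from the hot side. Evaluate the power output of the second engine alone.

Ẇ₂ ≈ 181 MW

T_C = 25 °C → 25 + 273.15 = 298.15 K.
T_m = 464 °C → 464 + 273.15 = 737.15 K.
Heat entering the second stage: Q_m = Q_H·(T_m/T_H) = 627 × 737.15/1524.00 = 303 MW.
Second-stage efficiency η₂ = 1 − T_C/T_m = 1 − 298.15/737.15 = 0.5955, so W₂ = η₂·Q_m = 181 MW.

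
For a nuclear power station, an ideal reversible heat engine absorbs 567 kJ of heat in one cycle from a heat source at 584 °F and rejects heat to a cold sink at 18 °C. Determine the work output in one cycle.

W ≈ 282.3 kJ

T_H = 584 °F → (584 − 32) × 5/9 = 306.67 °C = 579.82 K.
T_C = 18 °C → 18 + 273.15 = 291.15 K.
η_rev = 1 − T_C/T_H = 1 − 291.15/579.82 = 0.4979.
W = η·Q_H = 0.4979 × 567 = 282.3 kJ.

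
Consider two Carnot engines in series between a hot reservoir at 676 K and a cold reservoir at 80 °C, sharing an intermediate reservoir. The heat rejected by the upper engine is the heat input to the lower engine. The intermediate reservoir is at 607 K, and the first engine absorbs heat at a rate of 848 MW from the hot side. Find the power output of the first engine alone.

T_C = 80 °C → 80 + 273.15 = 353.15 K.
First-stage efficiency η₁ = 1 − T_m/T_H = 1 − 607.00/676.00 = 0.1021.
W₁ = η₁·Q_H = 0.1021 × 848 = 86.6 MW.

Ẇ₁ ≈ 86.6 MW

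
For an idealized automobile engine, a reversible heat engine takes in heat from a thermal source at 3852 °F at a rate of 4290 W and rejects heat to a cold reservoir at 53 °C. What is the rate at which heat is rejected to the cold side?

T_H = 3852 °F → (3852 − 32) × 5/9 = 2122.22 °C = 2395.37 K.
T_C = 53 °C → 53 + 273.15 = 326.15 K.
η_rev = 1 − T_C/T_H = 1 − 326.15/2395.37 = 0.8638.
For a reversible cycle Q_C/Q_H = T_C/T_H, so Q_C = 4290 × 326.15/2395.37 = 584 W.

Q̇_C ≈ 584 W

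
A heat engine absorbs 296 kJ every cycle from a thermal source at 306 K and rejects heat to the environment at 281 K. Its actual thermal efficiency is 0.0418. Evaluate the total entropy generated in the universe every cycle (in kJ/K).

ΔS_univ ≈ 0.0420 kJ/K

W = η·Q_H = 0.0418 × 296 = 12.37 kJ, so Q_C = Q_H − W = 283.6 kJ.
The hot reservoir loses entropy Q_H/T_H = 296/306.00 = 0.9673 kJ/K; the cold reservoir gains Q_C/T_C = 283.6/281.00 = 1.009 kJ/K.
ΔS_univ = −Q_H/T_H + Q_C/T_C = 0.0420 kJ/K (> 0, since η = 0.0418 < η_Carnot = 0.082).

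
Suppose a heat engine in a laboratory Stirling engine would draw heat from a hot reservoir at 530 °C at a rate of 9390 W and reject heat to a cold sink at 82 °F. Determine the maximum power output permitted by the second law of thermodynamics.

Ẇ_max ≈ 5870 W

T_H = 530 °C → 530 + 273.15 = 803.15 K.
T_C = 82 °F → (82 − 32) × 5/9 = 27.78 °C = 300.93 K.
The second-law ceiling is the Carnot efficiency, η_max = 1 − T_C/T_H = 1 − 300.93/803.15 = 0.6253.
W_max = η_max · Q_H = 0.6253 × 9390 = 5870 W.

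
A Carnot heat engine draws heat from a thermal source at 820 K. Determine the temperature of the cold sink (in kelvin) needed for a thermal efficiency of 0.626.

T_C ≈ 307 K

From η = 1 − T_C/T_H, T_C = T_H·(1 − η) = 820.00 × (1 − 0.626) = 307 K.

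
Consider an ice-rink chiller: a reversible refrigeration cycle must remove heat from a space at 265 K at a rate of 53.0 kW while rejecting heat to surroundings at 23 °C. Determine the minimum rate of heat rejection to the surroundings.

T_H = 23 °C → 23 + 273.15 = 296.15 K.
For a reversible cycle Q_H/Q_C = T_H/T_C, so Q_H = Q_C·T_H/T_C = 53.0 × 296.15/265.00 = 59.23 kW.

Q̇_H ≈ 59.23 kW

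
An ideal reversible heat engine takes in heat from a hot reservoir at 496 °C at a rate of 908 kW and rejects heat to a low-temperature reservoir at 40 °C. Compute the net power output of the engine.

T_H = 496 °C → 496 + 273.15 = 769.15 K.
T_C = 40 °C → 40 + 273.15 = 313.15 K.
Carnot efficiency: η = 1 − T_C/T_H = 1 − 313.15/769.15 = 0.5929.
W = η·Q_H = 0.5929 × 908 = 538 kW.

Ẇ ≈ 538 kW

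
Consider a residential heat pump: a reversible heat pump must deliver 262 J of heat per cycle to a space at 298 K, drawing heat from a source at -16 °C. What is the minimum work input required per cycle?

W_in ≈ 35.9 J

T_C = -16 °C → -16 + 273.15 = 257.15 K.
Reversible heating COP: COP_HP = T_H/(T_H − T_C) = 298.00/40.85 = 7.2950.
W = Q_H/COP_HP = 262/7.2950 = 35.9 J.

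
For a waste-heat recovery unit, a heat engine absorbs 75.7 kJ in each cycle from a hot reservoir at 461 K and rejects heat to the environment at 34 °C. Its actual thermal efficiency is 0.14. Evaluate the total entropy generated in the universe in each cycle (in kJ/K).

T_C = 34 °C → 34 + 273.15 = 307.15 K.
W = η·Q_H = 0.14 × 75.7 = 10.60 kJ, so Q_C = Q_H − W = 65.10 kJ.
The hot reservoir loses entropy Q_H/T_H = 75.7/461.00 = 0.1642 kJ/K; the cold reservoir gains Q_C/T_C = 65.10/307.15 = 0.2120 kJ/K.
ΔS_univ = −Q_H/T_H + Q_C/T_C = 0.0477 kJ/K (> 0, since η = 0.14 < η_Carnot = 0.334).

ΔS_univ ≈ 0.0477 kJ/K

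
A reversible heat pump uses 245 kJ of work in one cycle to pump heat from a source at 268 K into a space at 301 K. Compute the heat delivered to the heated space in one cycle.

Q_H ≈ 2230 kJ

The Carnot heat-pump COP is COP_HP = T_H/(T_H − T_C) = 301.00/33.00 = 9.1212.
Q_H = COP_HP · W = 9.1212 × 245 = 2230 kJ.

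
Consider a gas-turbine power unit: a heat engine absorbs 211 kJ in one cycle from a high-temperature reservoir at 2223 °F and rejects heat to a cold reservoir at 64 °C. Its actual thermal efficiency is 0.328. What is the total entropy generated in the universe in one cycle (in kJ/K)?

ΔS_univ ≈ 0.279 kJ/K

T_H = 2223 °F → (2223 − 32) × 5/9 = 1217.22 °C = 1490.37 K.
T_C = 64 °C → 64 + 273.15 = 337.15 K.
W = η·Q_H = 0.328 × 211 = 69.21 kJ, so Q_C = Q_H − W = 141.8 kJ.
The hot reservoir loses entropy Q_H/T_H = 211/1490.37 = 0.1416 kJ/K; the cold reservoir gains Q_C/T_C = 141.8/337.15 = 0.4206 kJ/K.
ΔS_univ = −Q_H/T_H + Q_C/T_C = 0.279 kJ/K (> 0, since η = 0.328 < η_Carnot = 0.774).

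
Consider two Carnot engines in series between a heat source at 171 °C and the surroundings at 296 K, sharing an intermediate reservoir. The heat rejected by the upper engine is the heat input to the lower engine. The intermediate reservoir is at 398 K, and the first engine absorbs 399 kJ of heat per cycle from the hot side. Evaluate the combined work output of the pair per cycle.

T_H = 171 °C → 171 + 273.15 = 444.15 K.
Two reversible stages in series are equivalent to a single Carnot engine between T_H and T_C, so η_total = 1 − T_C/T_H = 1 − 296.00/444.15 = 0.3336.
W_total = η_total · Q_H = 0.3336 × 399 = 133.1 kJ.

W_total ≈ 133.1 kJ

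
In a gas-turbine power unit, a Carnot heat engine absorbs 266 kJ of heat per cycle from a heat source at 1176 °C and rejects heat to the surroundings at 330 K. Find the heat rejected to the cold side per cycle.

T_H = 1176 °C → 1176 + 273.15 = 1449.15 K.
For a reversible engine, η = 1 − T_C/T_H = 1 − 330.00/1449.15 = 0.7723.
For a reversible cycle Q_C/Q_H = T_C/T_H, so Q_C = 266 × 330.00/1449.15 = 60.6 kJ.

Q_C ≈ 60.6 kJ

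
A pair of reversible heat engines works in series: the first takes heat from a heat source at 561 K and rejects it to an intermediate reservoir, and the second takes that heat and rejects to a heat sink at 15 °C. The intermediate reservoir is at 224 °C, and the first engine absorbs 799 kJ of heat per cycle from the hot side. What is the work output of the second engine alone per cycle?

W₂ ≈ 298 kJ

T_C = 15 °C → 15 + 273.15 = 288.15 K.
T_m = 224 °C → 224 + 273.15 = 497.15 K.
Heat entering the second stage: Q_m = Q_H·(T_m/T_H) = 799 × 497.15/561.00 = 708 kJ.
Second-stage efficiency η₂ = 1 − T_C/T_m = 1 − 288.15/497.15 = 0.4204, so W₂ = η₂·Q_m = 298 kJ.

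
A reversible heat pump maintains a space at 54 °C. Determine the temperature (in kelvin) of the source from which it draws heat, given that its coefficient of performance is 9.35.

T_H = 54 °C → 54 + 273.15 = 327.15 K.
COP_HP = T_H/(T_H − T_C) ⇒ T_C = T_H·(COP_HP − 1)/COP_HP = 327.15 × (9.35 − 1)/9.35 = 292.2 K.

T_C ≈ 292.2 K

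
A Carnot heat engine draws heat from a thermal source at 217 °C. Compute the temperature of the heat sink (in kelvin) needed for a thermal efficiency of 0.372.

T_C ≈ 307.8 K

T_H = 217 °C → 217 + 273.15 = 490.15 K.
From η = 1 − T_C/T_H, T_C = T_H·(1 − η) = 490.15 × (1 − 0.372) = 307.8 K.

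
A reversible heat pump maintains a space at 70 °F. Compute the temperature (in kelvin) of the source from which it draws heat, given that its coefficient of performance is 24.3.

T_C ≈ 282 K

T_H = 70 °F → (70 − 32) × 5/9 = 21.11 °C = 294.26 K.
COP_HP = T_H/(T_H − T_C) ⇒ T_C = T_H·(COP_HP − 1)/COP_HP = 294.26 × (24.3 − 1)/24.3 = 282 K.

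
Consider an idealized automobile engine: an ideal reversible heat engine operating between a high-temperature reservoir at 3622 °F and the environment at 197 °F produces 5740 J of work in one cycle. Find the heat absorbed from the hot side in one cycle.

Q_H ≈ 6840 J

T_H = 3622 °F → (3622 − 32) × 5/9 = 1994.44 °C = 2267.59 K.
T_C = 197 °F → (197 − 32) × 5/9 = 91.67 °C = 364.82 K.
Since the cycle is reversible, η = 1 − T_C/T_H = 1 − 364.82/2267.59 = 0.8391.
Q_H = W/η = 5740/0.8391 = 6840 J.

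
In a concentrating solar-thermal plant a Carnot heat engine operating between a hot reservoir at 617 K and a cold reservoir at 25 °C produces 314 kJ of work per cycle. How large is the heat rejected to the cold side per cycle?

Q_C ≈ 293.6 kJ

T_C = 25 °C → 25 + 273.15 = 298.15 K.
Since the cycle is reversible, η = 1 − T_C/T_H = 1 − 298.15/617.00 = 0.5168.
Since Q_C/Q_H = T_C/T_H and Q_H = W/η, Q_C = W·T_C/(T_H − T_C) = 314 × 298.15/318.85 = 293.6 kJ.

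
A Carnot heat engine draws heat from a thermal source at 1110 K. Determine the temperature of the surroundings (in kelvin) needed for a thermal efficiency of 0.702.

T_C ≈ 330.8 K

From η = 1 − T_C/T_H, T_C = T_H·(1 − η) = 1110.00 × (1 − 0.702) = 330.8 K.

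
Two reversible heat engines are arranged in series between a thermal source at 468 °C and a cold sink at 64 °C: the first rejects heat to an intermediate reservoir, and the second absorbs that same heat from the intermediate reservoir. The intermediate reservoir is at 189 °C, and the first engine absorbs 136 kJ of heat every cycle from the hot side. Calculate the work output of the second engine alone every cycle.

W₂ ≈ 22.9 kJ

T_H = 468 °C → 468 + 273.15 = 741.15 K.
T_C = 64 °C → 64 + 273.15 = 337.15 K.
T_m = 189 °C → 189 + 273.15 = 462.15 K.
Heat entering the second stage: Q_m = Q_H·(T_m/T_H) = 136 × 462.15/741.15 = 84.8 kJ.
Second-stage efficiency η₂ = 1 − T_C/T_m = 1 − 337.15/462.15 = 0.2705, so W₂ = η₂·Q_m = 22.9 kJ.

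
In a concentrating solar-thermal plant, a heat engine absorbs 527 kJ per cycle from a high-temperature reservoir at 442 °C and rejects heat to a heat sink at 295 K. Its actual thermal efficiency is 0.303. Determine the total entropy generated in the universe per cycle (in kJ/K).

ΔS_univ ≈ 0.508 kJ/K

T_H = 442 °C → 442 + 273.15 = 715.15 K.
W = η·Q_H = 0.303 × 527 = 159.7 kJ, so Q_C = Q_H − W = 367.3 kJ.
The hot reservoir loses entropy Q_H/T_H = 527/715.15 = 0.7369 kJ/K; the cold reservoir gains Q_C/T_C = 367.3/295.00 = 1.245 kJ/K.
ΔS_univ = −Q_H/T_H + Q_C/T_C = 0.508 kJ/K (> 0, since η = 0.303 < η_Carnot = 0.587).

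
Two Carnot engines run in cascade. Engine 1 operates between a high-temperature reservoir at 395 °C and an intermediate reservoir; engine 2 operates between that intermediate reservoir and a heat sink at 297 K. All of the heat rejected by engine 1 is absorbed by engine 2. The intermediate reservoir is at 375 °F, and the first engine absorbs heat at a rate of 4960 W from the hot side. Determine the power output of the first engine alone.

Ẇ₁ ≈ 1518 W

T_H = 395 °C → 395 + 273.15 = 668.15 K.
T_m = 375 °F → (375 − 32) × 5/9 = 190.56 °C = 463.71 K.
First-stage efficiency η₁ = 1 − T_m/T_H = 1 − 463.71/668.15 = 0.3060.
W₁ = η₁·Q_H = 0.3060 × 4960 = 1518 W.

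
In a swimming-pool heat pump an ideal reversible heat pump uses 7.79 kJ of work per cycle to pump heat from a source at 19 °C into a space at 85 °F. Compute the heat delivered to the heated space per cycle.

Q_H ≈ 225.7 kJ

T_H = 85 °F → (85 − 32) × 5/9 = 29.44 °C = 302.59 K.
T_C = 19 °C → 19 + 273.15 = 292.15 K.
Reversible heating COP: COP_HP = T_H/(T_H − T_C) = 302.59/10.44 = 28.9718.
Q_H = COP_HP · W = 28.9718 × 7.79 = 225.7 kJ.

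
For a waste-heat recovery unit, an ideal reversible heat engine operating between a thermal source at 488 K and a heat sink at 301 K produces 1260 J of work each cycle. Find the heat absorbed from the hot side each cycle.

Q_H ≈ 3288 J

Since the cycle is reversible, η = 1 − T_C/T_H = 1 − 301.00/488.00 = 0.3832.
Q_H = W/η = 1260/0.3832 = 3288 J.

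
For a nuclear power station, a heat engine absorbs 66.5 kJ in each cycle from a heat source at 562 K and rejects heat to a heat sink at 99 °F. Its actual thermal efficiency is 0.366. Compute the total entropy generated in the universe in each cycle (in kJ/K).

ΔS_univ ≈ 0.01751 kJ/K

T_C = 99 °F → (99 − 32) × 5/9 = 37.22 °C = 310.37 K.
W = η·Q_H = 0.366 × 66.5 = 24.34 kJ, so Q_C = Q_H − W = 42.16 kJ.
Reservoir entropy changes: ΔS_H = −Q_H/T_H = −66.5/562.00 = -0.1183 kJ/K and ΔS_C = +Q_C/T_C = 42.16/310.37 = 0.1358 kJ/K.
ΔS_univ = −Q_H/T_H + Q_C/T_C = 0.01751 kJ/K (> 0, since η = 0.366 < η_Carnot = 0.448).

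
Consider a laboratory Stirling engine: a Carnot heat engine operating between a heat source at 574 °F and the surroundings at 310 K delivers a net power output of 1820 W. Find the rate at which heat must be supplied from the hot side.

T_H = 574 °F → (574 − 32) × 5/9 = 301.11 °C = 574.26 K.
Carnot efficiency: η = 1 − T_C/T_H = 1 − 310.00/574.26 = 0.4602.
Q_H = W/η = 1820/0.4602 = 3960 W.

Q̇_H ≈ 3960 W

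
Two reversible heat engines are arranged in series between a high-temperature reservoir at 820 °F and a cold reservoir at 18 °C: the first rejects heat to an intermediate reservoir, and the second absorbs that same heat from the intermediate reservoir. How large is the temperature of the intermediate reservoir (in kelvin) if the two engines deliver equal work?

T_H = 820 °F → (820 − 32) × 5/9 = 437.78 °C = 710.93 K.
T_C = 18 °C → 18 + 273.15 = 291.15 K.
For reversible stages Q_m = Q_H·(T_m/T_H). Setting W₁ = Q_H(1 − T_m/T_H) equal to W₂ = Q_m(1 − T_C/T_m) = Q_H·(T_m − T_C)/T_H gives T_H − T_m = T_m − T_C, so T_m = (T_H + T_C)/2 = (710.93 + 291.15)/2 = 501 K.

T_m ≈ 501 K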